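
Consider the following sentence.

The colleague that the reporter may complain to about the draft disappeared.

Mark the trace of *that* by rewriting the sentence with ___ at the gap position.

'that' is the object of the preposition 'to'. The gap is right after 'to'.

The colleague that the reporter may complain to ___ about the draft disappeared.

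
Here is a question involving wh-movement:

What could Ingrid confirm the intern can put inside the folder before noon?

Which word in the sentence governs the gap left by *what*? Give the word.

put

Before movement: Ingrid could confirm the intern can put what inside the folder before noon.
The filler 'what' is interpreted as the direct object of 'put'. Wh-movement fronts it, leaving a gap right after 'put':
What could Ingrid confirm the intern can put ___ inside the folder before noon?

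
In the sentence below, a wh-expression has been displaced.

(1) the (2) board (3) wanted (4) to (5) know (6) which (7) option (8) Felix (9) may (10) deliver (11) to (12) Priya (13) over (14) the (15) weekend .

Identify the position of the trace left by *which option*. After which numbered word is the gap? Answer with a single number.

10

Pre-movement form: Felix may deliver which option to Priya over the weekend.
'which option' is the direct object of 'deliver'. Wh-movement fronts it, leaving a gap right after 'deliver':
The board wanted to know which option Felix may deliver ___ to Priya over the weekend.
'deliver' is word 10.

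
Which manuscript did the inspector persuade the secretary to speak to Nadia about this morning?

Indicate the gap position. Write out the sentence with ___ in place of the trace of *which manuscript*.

In situ: The inspector did persuade the secretary to speak to Nadia about which manuscript this morning.
'which manuscript' functions as the object of the preposition 'about'. The gap is right after 'about'.

Which manuscript did the inspector persuade the secretary to speak to Nadia about ___ this morning?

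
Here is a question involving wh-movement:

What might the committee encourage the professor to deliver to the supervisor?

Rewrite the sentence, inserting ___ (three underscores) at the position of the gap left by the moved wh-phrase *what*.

In situ: The committee might encourage the professor to deliver what to the supervisor.
'what' is the direct object of 'deliver'. The gap is right after 'deliver'.

What might the committee encourage the professor to deliver ___ to the supervisor?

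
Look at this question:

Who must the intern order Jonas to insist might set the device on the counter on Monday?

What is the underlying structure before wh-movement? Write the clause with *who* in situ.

The intern must order Jonas to insist who might set the device on the counter on Monday.

'who' is the subject of the clause embedded under 'insist'. It moves to the left edge, and the trace sits right after 'insist':
Who must the intern order Jonas to insist ___ might set the device on the counter on Monday?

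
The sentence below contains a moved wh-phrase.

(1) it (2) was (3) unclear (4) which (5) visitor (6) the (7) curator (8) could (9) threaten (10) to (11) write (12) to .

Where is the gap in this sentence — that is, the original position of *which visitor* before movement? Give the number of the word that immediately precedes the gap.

Underlying clause: The curator could threaten to write to which visitor.
The filler 'which visitor' is interpreted as the object of the preposition 'to'. Fronting leaves a gap immediately after 'to':
It was unclear which visitor the curator could threaten to write to ___.
'to' is word 12.

12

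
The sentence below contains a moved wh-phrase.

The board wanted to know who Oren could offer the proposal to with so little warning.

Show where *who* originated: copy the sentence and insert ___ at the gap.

Underlying clause: Oren could offer the proposal to who with so little warning.
'who' functions as the object of the preposition 'to' (recipient of 'offer'). The gap is right after 'to'.

The board wanted to know who Oren could offer the proposal to ___ with so little warning.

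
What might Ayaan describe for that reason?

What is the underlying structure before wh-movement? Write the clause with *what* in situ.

Ayaan might describe what for that reason.

'what' is the direct object of 'describe'. Fronting leaves a gap immediately after 'describe':
What might Ayaan describe ___ for that reason?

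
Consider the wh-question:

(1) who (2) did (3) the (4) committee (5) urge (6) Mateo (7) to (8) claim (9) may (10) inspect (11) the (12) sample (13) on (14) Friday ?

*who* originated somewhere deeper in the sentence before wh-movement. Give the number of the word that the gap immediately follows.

8

In situ: The committee did urge Mateo to claim who may inspect the sample on Friday.
'who' is the subject of the clause embedded under 'claim'. It moves to the left edge, and the trace sits right after 'claim':
Who did the committee urge Mateo to claim ___ may inspect the sample on Friday?
'claim' is word 8.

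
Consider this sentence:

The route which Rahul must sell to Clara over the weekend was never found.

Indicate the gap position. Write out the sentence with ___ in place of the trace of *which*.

The route which Rahul must sell ___ to Clara over the weekend was never found.

The filler 'which' is interpreted as the direct object of 'sell'. The gap is right after 'sell'.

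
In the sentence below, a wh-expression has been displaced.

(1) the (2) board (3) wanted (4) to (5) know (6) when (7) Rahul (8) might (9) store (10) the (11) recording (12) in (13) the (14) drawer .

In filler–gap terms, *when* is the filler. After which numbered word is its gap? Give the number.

In situ: Rahul might store the recording in the drawer when.
'when' functions as the temporal adjunct. Wh-movement fronts it, leaving a gap right after 'drawer':
The board wanted to know when Rahul might store the recording in the drawer ___.
'drawer' is word 14.

14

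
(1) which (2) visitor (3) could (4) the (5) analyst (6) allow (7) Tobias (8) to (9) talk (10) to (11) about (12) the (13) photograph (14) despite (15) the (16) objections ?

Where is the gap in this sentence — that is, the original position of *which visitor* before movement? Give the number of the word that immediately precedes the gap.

10

Underlying clause: The analyst could allow Tobias to talk to which visitor about the photograph despite the objections.
'which visitor' functions as the object of the preposition 'to'. Fronting leaves a gap immediately after 'to':
Which visitor could the analyst allow Tobias to talk to ___ about the photograph despite the objections?
'to' is word 10.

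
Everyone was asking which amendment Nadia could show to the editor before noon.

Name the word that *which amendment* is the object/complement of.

show

Before movement: Nadia could show which amendment to the editor before noon.
The filler 'which amendment' is interpreted as the direct object of 'show'. Wh-movement fronts it, leaving a gap right after 'show':
Everyone was asking which amendment Nadia could show ___ to the editor before noon.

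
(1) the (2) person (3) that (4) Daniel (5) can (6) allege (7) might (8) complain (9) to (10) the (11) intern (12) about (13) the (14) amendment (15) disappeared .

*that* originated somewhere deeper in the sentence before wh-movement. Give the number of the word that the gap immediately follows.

The filler 'that' is interpreted as the subject of the clause embedded under 'allege'. Fronting leaves a gap immediately after 'allege':
The person that Daniel can allege ___ might complain to the intern about the amendment disappeared.
'allege' is word 6.

6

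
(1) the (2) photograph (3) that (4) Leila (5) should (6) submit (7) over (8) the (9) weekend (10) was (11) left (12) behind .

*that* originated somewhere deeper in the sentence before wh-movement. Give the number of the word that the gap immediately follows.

'that' functions as the direct object of 'submit'. Wh-movement fronts it, leaving a gap right after 'submit':
The photograph that Leila should submit ___ over the weekend was left behind.
'submit' is word 6.

6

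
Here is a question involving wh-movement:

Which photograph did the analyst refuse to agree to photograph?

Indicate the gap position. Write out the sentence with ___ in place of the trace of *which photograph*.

Which photograph did the analyst refuse to agree to photograph ___?

Pre-movement form: The analyst did refuse to agree to photograph which photograph.
The filler 'which photograph' is interpreted as the direct object of 'photograph'. The gap is right after 'photograph'.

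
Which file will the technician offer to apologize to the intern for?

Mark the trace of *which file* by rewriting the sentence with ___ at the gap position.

Before movement: The technician will offer to apologize to the intern for which file.
'which file' functions as the object of the preposition 'for'. The gap is right after 'for'.

Which file will the technician offer to apologize to the intern for ___?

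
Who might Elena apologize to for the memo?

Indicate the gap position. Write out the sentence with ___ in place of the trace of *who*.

Before movement: Elena might apologize to who for the memo.
The filler 'who' is interpreted as the object of the preposition 'to'. The gap is right after 'to'.

Who might Elena apologize to ___ for the memo?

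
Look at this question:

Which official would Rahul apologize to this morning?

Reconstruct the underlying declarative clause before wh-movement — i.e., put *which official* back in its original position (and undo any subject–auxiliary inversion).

Rahul would apologize to which official this morning.

'which official' functions as the object of the preposition 'to'. It moves to the left edge, and the trace sits right after 'to':
Which official would Rahul apologize to ___ this morning?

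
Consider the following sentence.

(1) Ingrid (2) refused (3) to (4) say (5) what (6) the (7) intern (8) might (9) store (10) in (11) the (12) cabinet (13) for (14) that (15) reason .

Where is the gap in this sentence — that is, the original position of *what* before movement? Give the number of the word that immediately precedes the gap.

9

Before movement: The intern might store what in the cabinet for that reason.
'what' functions as the direct object of 'store'. It moves to the left edge, and the trace sits right after 'store':
Ingrid refused to say what the intern might store ___ in the cabinet for that reason.
'store' is word 9.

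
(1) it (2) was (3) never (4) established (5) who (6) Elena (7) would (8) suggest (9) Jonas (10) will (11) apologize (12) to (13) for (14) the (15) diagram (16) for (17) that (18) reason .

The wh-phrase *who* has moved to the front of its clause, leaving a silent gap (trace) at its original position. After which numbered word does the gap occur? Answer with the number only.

12

Underlying clause: Elena would suggest Jonas will apologize to who for the diagram for that reason.
'who' functions as the object of the preposition 'to'. It moves to the left edge, and the trace sits right after 'to':
It was never established who Elena would suggest Jonas will apologize to ___ for the diagram for that reason.
'to' is word 12.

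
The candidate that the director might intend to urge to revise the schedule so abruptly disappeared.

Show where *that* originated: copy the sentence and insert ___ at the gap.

'that' is the direct object of 'urge'. The gap is right after 'urge'.

The candidate that the director might intend to urge ___ to revise the schedule so abruptly disappeared.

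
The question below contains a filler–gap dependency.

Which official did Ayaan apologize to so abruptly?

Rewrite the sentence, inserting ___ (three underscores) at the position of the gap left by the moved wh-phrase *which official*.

Which official did Ayaan apologize to ___ so abruptly?

Pre-movement form: Ayaan did apologize to which official so abruptly.
The filler 'which official' is interpreted as the object of the preposition 'to'. The gap is right after 'to'.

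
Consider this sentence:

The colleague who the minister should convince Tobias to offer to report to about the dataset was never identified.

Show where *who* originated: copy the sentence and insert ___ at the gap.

The colleague who the minister should convince Tobias to offer to report to ___ about the dataset was never identified.

'who' functions as the object of the preposition 'to'. The gap is right after 'to'.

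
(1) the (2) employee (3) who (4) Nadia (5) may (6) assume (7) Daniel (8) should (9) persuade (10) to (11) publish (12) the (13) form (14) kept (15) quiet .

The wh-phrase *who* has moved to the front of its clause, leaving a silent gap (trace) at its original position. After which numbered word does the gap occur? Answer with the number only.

'who' is the direct object of 'persuade'. Fronting leaves a gap immediately after 'persuade':
The employee who Nadia may assume Daniel should persuade ___ to publish the form kept quiet.
'persuade' is word 9.

9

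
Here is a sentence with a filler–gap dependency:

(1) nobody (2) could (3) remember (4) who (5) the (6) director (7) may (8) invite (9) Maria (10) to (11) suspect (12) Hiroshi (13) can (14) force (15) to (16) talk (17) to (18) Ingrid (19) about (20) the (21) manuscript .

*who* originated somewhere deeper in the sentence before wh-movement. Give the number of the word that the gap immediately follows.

In situ: The director may invite Maria to suspect Hiroshi can force who to talk to Ingrid about the manuscript.
'who' functions as the direct object of 'force'. Wh-movement fronts it, leaving a gap right after 'force':
Nobody could remember who the director may invite Maria to suspect Hiroshi can force ___ to talk to Ingrid about the manuscript.
'force' is word 14.

14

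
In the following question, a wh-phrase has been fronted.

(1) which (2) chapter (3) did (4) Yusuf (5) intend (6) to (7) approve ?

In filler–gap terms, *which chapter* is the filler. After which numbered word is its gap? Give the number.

Pre-movement form: Yusuf did intend to approve which chapter.
The filler 'which chapter' is interpreted as the direct object of 'approve'. Wh-movement fronts it, leaving a gap right after 'approve':
Which chapter did Yusuf intend to approve ___?
'approve' is word 7.

7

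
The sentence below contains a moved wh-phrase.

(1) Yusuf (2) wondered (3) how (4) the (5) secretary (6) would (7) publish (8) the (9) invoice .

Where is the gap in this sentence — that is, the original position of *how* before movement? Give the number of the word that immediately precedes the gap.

Before movement: The secretary would publish the invoice how.
'how' functions as the manner adjunct. Fronting leaves a gap immediately after 'invoice':
Yusuf wondered how the secretary would publish the invoice ___.
'invoice' is word 9.

9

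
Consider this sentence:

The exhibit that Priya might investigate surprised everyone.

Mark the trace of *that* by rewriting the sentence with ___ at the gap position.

The exhibit that Priya might investigate ___ surprised everyone.

'that' is the direct object of 'investigate'. The gap is right after 'investigate'.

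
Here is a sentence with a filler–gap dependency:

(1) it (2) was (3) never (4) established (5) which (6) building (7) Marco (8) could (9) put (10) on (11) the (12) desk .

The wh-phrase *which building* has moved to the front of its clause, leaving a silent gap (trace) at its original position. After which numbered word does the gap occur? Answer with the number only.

Pre-movement form: Marco could put which building on the desk.
'which building' is the direct object of 'put'. Fronting leaves a gap immediately after 'put':
It was never established which building Marco could put ___ on the desk.
'put' is word 9.

9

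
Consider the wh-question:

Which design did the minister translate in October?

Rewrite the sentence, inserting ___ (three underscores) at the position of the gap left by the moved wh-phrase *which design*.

Which design did the minister translate ___ in October?

Before movement: The minister did translate which design in October.
'which design' is the direct object of 'translate'. The gap is right after 'translate'.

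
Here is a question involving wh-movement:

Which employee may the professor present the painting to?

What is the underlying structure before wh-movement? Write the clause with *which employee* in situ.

The professor may present the painting to which employee.

'which employee' functions as the object of the preposition 'to' (recipient of 'present'). Fronting leaves a gap immediately after 'to':
Which employee may the professor present the painting to ___?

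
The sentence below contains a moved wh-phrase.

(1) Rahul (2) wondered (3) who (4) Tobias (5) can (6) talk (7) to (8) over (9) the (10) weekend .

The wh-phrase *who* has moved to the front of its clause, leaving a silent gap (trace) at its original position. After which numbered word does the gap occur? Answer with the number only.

Pre-movement form: Tobias can talk to who over the weekend.
'who' functions as the object of the preposition 'to'. It moves to the left edge, and the trace sits right after 'to':
Rahul wondered who Tobias can talk to ___ over the weekend.
'to' is word 7.

7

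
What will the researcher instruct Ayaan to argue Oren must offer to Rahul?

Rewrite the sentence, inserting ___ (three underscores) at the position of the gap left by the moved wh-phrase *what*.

In situ: The researcher will instruct Ayaan to argue Oren must offer what to Rahul.
The filler 'what' is interpreted as the direct object of 'offer'. The gap is right after 'offer'.

What will the researcher instruct Ayaan to argue Oren must offer ___ to Rahul?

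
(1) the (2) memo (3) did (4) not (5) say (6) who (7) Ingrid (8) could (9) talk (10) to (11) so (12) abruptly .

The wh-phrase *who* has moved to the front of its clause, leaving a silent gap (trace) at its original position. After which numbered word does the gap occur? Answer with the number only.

Underlying clause: Ingrid could talk to who so abruptly.
'who' functions as the object of the preposition 'to'. It moves to the left edge, and the trace sits right after 'to':
The memo did not say who Ingrid could talk to ___ so abruptly.
'to' is word 10.

10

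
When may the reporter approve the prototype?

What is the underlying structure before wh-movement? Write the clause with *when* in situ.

The reporter may approve the prototype when.

'when' is the temporal adjunct. Wh-movement fronts it, leaving a gap right after 'prototype':
When may the reporter approve the prototype ___?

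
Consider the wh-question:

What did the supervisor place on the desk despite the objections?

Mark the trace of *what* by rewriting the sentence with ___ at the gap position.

Pre-movement form: The supervisor did place what on the desk despite the objections.
The filler 'what' is interpreted as the direct object of 'place'. The gap is right after 'place'.

What did the supervisor place ___ on the desk despite the objections?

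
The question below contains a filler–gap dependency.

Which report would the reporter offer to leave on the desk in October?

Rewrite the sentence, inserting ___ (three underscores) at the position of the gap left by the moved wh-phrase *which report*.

Which report would the reporter offer to leave ___ on the desk in October?

Underlying clause: The reporter would offer to leave which report on the desk in October.
'which report' functions as the direct object of 'leave'. The gap is right after 'leave'.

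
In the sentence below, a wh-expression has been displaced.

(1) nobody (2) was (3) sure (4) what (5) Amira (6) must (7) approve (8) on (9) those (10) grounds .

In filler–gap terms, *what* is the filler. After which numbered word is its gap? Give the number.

7

Pre-movement form: Amira must approve what on those grounds.
'what' is the direct object of 'approve'. It moves to the left edge, and the trace sits right after 'approve':
Nobody was sure what Amira must approve ___ on those grounds.
'approve' is word 7.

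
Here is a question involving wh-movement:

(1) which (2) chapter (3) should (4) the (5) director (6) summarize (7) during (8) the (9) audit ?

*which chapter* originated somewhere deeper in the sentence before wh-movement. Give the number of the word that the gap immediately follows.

Before movement: The director should summarize which chapter during the audit.
The filler 'which chapter' is interpreted as the direct object of 'summarize'. Wh-movement fronts it, leaving a gap right after 'summarize':
Which chapter should the director summarize ___ during the audit?
'summarize' is word 6.

6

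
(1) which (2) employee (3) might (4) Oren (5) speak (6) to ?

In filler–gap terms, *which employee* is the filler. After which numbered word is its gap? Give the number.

In situ: Oren might speak to which employee.
'which employee' functions as the object of the preposition 'to'. Fronting leaves a gap immediately after 'to':
Which employee might Oren speak to ___?
'to' is word 6.

6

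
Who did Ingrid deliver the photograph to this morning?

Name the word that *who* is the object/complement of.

to

Before movement: Ingrid did deliver the photograph to who this morning.
'who' functions as the object of the preposition 'to' (recipient of 'deliver'). Wh-movement fronts it, leaving a gap right after 'to':
Who did Ingrid deliver the photograph to ___ this morning?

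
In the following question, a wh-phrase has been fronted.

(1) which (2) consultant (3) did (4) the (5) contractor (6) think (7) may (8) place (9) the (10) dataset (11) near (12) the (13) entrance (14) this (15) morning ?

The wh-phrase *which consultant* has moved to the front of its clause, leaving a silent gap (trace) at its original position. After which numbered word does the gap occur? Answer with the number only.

6

In situ: The contractor did think which consultant may place the dataset near the entrance this morning.
'which consultant' functions as the subject of the clause embedded under 'think'. Fronting leaves a gap immediately after 'think':
Which consultant did the contractor think ___ may place the dataset near the entrance this morning?
'think' is word 6.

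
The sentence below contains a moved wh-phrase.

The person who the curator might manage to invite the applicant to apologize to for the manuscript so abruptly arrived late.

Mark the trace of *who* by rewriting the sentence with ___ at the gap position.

The person who the curator might manage to invite the applicant to apologize to ___ for the manuscript so abruptly arrived late.

The filler 'who' is interpreted as the object of the preposition 'to'. The gap is right after 'to'.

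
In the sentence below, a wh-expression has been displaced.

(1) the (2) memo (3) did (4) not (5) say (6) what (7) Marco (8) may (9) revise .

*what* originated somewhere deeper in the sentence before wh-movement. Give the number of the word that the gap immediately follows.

In situ: Marco may revise what.
'what' functions as the direct object of 'revise'. It moves to the left edge, and the trace sits right after 'revise':
The memo did not say what Marco may revise ___.
'revise' is word 9.

9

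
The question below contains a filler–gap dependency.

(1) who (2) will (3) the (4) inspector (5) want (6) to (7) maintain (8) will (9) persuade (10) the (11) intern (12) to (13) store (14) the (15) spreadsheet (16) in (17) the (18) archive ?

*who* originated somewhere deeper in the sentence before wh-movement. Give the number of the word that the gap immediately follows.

In situ: The inspector will want to maintain who will persuade the intern to store the spreadsheet in the archive.
The filler 'who' is interpreted as the subject of the clause embedded under 'maintain'. It moves to the left edge, and the trace sits right after 'maintain':
Who will the inspector want to maintain ___ will persuade the intern to store the spreadsheet in the archive?
'maintain' is word 7.

7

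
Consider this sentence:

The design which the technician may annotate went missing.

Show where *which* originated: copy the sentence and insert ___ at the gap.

The filler 'which' is interpreted as the direct object of 'annotate'. The gap is right after 'annotate'.

The design which the technician may annotate ___ went missing.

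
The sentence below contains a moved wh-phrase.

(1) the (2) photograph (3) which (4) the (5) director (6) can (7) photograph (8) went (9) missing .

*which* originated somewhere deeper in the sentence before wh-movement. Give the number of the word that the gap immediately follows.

7

'which' is the direct object of 'photograph'. Fronting leaves a gap immediately after 'photograph':
The photograph which the director can photograph ___ went missing.
'photograph' is word 7.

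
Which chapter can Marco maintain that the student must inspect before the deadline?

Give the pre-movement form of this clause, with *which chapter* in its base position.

'which chapter' functions as the direct object of 'inspect'. Wh-movement fronts it, leaving a gap right after 'inspect':
Which chapter can Marco maintain that the student must inspect ___ before the deadline?

Marco can maintain that the student must inspect which chapter before the deadline.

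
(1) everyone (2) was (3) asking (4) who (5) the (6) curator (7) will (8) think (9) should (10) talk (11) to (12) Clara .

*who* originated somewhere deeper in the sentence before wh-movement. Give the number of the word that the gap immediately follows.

8

In situ: The curator will think who should talk to Clara.
'who' functions as the subject of the clause embedded under 'think'. It moves to the left edge, and the trace sits right after 'think':
Everyone was asking who the curator will think ___ should talk to Clara.
'think' is word 8.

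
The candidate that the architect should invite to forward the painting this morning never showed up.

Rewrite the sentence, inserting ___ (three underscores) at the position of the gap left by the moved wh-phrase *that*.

'that' functions as the direct object of 'invite'. The gap is right after 'invite'.

The candidate that the architect should invite ___ to forward the painting this morning never showed up.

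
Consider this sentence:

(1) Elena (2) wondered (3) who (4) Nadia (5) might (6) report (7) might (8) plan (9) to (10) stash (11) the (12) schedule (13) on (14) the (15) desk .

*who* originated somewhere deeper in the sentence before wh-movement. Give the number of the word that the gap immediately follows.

6

Underlying clause: Nadia might report who might plan to stash the schedule on the desk.
The filler 'who' is interpreted as the subject of the clause embedded under 'report'. It moves to the left edge, and the trace sits right after 'report':
Elena wondered who Nadia might report ___ might plan to stash the schedule on the desk.
'report' is word 6.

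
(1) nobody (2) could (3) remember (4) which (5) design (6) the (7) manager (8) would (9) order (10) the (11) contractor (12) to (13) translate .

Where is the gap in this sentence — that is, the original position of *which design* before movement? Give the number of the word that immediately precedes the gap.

Underlying clause: The manager would order the contractor to translate which design.
'which design' functions as the direct object of 'translate'. It moves to the left edge, and the trace sits right after 'translate':
Nobody could remember which design the manager would order the contractor to translate ___.
'translate' is word 13.

13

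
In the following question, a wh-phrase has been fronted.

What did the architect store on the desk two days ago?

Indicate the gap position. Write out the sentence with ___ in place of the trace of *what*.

Pre-movement form: The architect did store what on the desk two days ago.
'what' is the direct object of 'store'. The gap is right after 'store'.

What did the architect store ___ on the desk two days ago?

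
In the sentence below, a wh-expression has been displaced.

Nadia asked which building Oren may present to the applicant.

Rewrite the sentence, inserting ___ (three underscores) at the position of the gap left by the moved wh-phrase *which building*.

Nadia asked which building Oren may present ___ to the applicant.

In situ: Oren may present which building to the applicant.
The filler 'which building' is interpreted as the direct object of 'present'. The gap is right after 'present'.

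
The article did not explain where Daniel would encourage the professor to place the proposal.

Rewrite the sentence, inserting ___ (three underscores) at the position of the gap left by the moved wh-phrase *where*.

Before movement: Daniel would encourage the professor to place the proposal where.
'where' is the locative complement of 'place'. The gap is right after 'proposal'.

The article did not explain where Daniel would encourage the professor to place the proposal ___.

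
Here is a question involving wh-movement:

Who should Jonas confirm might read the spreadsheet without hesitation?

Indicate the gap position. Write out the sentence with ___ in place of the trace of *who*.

Before movement: Jonas should confirm who might read the spreadsheet without hesitation.
The filler 'who' is interpreted as the subject of the clause embedded under 'confirm'. The gap is right after 'confirm'.

Who should Jonas confirm ___ might read the spreadsheet without hesitation?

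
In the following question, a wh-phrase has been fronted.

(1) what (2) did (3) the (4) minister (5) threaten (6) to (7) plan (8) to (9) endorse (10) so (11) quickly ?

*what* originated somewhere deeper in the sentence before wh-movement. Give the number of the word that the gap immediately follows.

9

Pre-movement form: The minister did threaten to plan to endorse what so quickly.
The filler 'what' is interpreted as the direct object of 'endorse'. It moves to the left edge, and the trace sits right after 'endorse':
What did the minister threaten to plan to endorse ___ so quickly?
'endorse' is word 9.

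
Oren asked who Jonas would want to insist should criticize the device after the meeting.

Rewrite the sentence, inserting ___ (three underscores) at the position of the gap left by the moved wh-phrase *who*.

In situ: Jonas would want to insist who should criticize the device after the meeting.
'who' is the subject of the clause embedded under 'insist'. The gap is right after 'insist'.

Oren asked who Jonas would want to insist ___ should criticize the device after the meeting.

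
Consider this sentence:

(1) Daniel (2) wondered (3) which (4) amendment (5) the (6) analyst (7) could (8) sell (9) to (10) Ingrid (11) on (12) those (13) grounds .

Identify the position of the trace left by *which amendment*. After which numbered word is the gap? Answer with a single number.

Underlying clause: The analyst could sell which amendment to Ingrid on those grounds.
'which amendment' is the direct object of 'sell'. Wh-movement fronts it, leaving a gap right after 'sell':
Daniel wondered which amendment the analyst could sell ___ to Ingrid on those grounds.
'sell' is word 8.

8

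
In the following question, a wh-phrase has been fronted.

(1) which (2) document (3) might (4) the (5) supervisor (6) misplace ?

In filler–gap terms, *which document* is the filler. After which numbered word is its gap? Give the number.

Before movement: The supervisor might misplace which document.
'which document' is the direct object of 'misplace'. It moves to the left edge, and the trace sits right after 'misplace':
Which document might the supervisor misplace ___?
'misplace' is word 6.

6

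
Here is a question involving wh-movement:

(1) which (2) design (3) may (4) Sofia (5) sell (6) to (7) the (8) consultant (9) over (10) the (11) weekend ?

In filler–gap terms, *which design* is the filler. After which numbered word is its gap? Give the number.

5

In situ: Sofia may sell which design to the consultant over the weekend.
The filler 'which design' is interpreted as the direct object of 'sell'. Fronting leaves a gap immediately after 'sell':
Which design may Sofia sell ___ to the consultant over the weekend?
'sell' is word 5.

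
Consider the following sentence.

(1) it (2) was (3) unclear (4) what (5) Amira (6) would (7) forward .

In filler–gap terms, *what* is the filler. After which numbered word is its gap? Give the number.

7

Pre-movement form: Amira would forward what.
'what' is the direct object of 'forward'. It moves to the left edge, and the trace sits right after 'forward':
It was unclear what Amira would forward ___.
'forward' is word 7.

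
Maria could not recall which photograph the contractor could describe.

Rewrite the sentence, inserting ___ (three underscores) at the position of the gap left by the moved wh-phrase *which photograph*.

Maria could not recall which photograph the contractor could describe ___.

Underlying clause: The contractor could describe which photograph.
The filler 'which photograph' is interpreted as the direct object of 'describe'. The gap is right after 'describe'.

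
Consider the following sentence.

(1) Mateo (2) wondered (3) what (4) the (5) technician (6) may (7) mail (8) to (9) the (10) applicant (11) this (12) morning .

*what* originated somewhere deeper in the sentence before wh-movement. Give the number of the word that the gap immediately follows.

7

Pre-movement form: The technician may mail what to the applicant this morning.
'what' functions as the direct object of 'mail'. It moves to the left edge, and the trace sits right after 'mail':
Mateo wondered what the technician may mail ___ to the applicant this morning.
'mail' is word 7.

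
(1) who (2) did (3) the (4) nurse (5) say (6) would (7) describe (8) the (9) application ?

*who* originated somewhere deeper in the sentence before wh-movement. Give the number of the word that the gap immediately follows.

In situ: The nurse did say who would describe the application.
'who' functions as the subject of the clause embedded under 'say'. It moves to the left edge, and the trace sits right after 'say':
Who did the nurse say ___ would describe the application?
'say' is word 5.

5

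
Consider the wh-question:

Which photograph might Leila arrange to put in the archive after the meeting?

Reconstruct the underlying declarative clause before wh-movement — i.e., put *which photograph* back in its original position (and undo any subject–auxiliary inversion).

The filler 'which photograph' is interpreted as the direct object of 'put'. Fronting leaves a gap immediately after 'put':
Which photograph might Leila arrange to put ___ in the archive after the meeting?

Leila might arrange to put which photograph in the archive after the meeting.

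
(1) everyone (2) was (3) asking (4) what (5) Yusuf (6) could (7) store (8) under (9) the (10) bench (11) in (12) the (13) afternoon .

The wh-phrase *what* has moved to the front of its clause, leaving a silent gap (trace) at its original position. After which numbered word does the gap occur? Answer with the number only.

Pre-movement form: Yusuf could store what under the bench in the afternoon.
The filler 'what' is interpreted as the direct object of 'store'. It moves to the left edge, and the trace sits right after 'store':
Everyone was asking what Yusuf could store ___ under the bench in the afternoon.
'store' is word 7.

7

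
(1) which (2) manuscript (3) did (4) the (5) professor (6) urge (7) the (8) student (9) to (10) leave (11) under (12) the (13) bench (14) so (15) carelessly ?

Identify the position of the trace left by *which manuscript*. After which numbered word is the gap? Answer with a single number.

In situ: The professor did urge the student to leave which manuscript under the bench so carelessly.
'which manuscript' functions as the direct object of 'leave'. Fronting leaves a gap immediately after 'leave':
Which manuscript did the professor urge the student to leave ___ under the bench so carelessly?
'leave' is word 10.

10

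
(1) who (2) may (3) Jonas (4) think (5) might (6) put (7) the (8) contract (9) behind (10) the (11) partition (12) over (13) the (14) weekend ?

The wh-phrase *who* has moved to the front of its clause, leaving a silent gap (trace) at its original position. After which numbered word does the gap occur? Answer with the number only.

4

In situ: Jonas may think who might put the contract behind the partition over the weekend.
'who' is the subject of the clause embedded under 'think'. It moves to the left edge, and the trace sits right after 'think':
Who may Jonas think ___ might put the contract behind the partition over the weekend?
'think' is word 4.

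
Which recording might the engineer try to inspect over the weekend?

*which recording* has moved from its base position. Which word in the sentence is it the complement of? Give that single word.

inspect

Before movement: The engineer might try to inspect which recording over the weekend.
'which recording' functions as the direct object of 'inspect'. Fronting leaves a gap immediately after 'inspect':
Which recording might the engineer try to inspect ___ over the weekend?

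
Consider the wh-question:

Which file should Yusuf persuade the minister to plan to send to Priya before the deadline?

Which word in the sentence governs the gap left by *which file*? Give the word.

send

In situ: Yusuf should persuade the minister to plan to send which file to Priya before the deadline.
'which file' functions as the direct object of 'send'. It moves to the left edge, and the trace sits right after 'send':
Which file should Yusuf persuade the minister to plan to send ___ to Priya before the deadline?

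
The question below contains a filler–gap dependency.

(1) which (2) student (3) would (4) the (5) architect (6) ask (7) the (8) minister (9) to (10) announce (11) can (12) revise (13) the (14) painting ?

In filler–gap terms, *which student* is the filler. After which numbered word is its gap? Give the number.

10

Pre-movement form: The architect would ask the minister to announce which student can revise the painting.
'which student' functions as the subject of the clause embedded under 'announce'. Wh-movement fronts it, leaving a gap right after 'announce':
Which student would the architect ask the minister to announce ___ can revise the painting?
'announce' is word 10.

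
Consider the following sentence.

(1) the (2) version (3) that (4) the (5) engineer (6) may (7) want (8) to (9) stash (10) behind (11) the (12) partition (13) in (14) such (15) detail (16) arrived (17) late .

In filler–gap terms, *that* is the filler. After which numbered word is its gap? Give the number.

'that' functions as the direct object of 'stash'. It moves to the left edge, and the trace sits right after 'stash':
The version that the engineer may want to stash ___ behind the partition in such detail arrived late.
'stash' is word 9.

9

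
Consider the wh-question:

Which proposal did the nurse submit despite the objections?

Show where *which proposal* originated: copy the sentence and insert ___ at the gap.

Which proposal did the nurse submit ___ despite the objections?

Before movement: The nurse did submit which proposal despite the objections.
'which proposal' functions as the direct object of 'submit'. The gap is right after 'submit'.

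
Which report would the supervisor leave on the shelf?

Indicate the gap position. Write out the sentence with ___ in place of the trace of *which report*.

Which report would the supervisor leave ___ on the shelf?

Underlying clause: The supervisor would leave which report on the shelf.
'which report' is the direct object of 'leave'. The gap is right after 'leave'.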